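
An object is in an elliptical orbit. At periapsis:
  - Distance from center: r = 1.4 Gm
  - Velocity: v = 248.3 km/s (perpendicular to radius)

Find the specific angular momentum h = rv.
r = 1.4 Gm = 1.4 × 10^9 m
v = 248.3 km/s = 248300 m/s
h = rv = 1.4 × 10^9 × 248300 = 3.4762 × 10^14 m²/s ≈ 3.476 × 10^14 m²/s

Final answer: h = 3.476 × 10^14 m²/s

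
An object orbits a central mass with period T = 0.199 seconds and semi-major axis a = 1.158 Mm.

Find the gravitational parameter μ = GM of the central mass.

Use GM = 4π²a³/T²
T = 0.199 seconds
a = 1.158 Mm = 1.158 × 10^6 m
a³ = 1.55284 × 10^18 m³
T² = 0.039601 s²
GM = 4π² × (1.55284 × 10^18) / 0.039601 = 1.54803 × 10^21 m³/s²
GM ≈ 1.548 × 10^21 m³/s²

Final answer: GM = 1.548 × 10^21 m³/s²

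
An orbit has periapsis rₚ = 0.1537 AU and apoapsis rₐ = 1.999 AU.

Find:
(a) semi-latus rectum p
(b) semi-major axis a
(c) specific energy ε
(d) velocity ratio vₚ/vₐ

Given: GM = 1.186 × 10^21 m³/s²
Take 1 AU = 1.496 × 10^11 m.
rₚ = 0.1537 AU = 2.29935 × 10^10 m
rₐ = 1.999 AU = 2.9905 × 10^11 m
GM = 1.186 × 10^21 m³/s²
a = (rₚ + rₐ)/2 = 1.61022 × 10^11 m
e = (rₐ − rₚ)/(rₐ + rₚ) = (2.76057 × 10^11) / (3.22044 × 10^11) = 0.857203
(a) 1 − e² = 0.265204;  p = a(1 − e²) = 1.61022 × 10^11 × 0.265204 = 4.27036 × 10^10 m ≈ 0.2855 AU
(b) a = 1.61022 × 10^11 m ≈ 1.076 AU
(c) 2a = 3.22044 × 10^11 m;  ε = −GM/(2a) = -3.68273 × 10^9 J/kg ≈ -3.683 GJ/kg
(d) vₚ/vₐ = rₐ/rₚ (angular momentum) = (2.9905 × 10^11) / (2.29935 × 10^10) = 13.0059 ≈ 13.01

Final answer:
(a) semi-latus rectum p = 0.2855 AU
(b) semi-major axis a = 1.076 AU
(c) specific energy ε = -3.683 GJ/kg
(d) velocity ratio vₚ/vₐ = 13.01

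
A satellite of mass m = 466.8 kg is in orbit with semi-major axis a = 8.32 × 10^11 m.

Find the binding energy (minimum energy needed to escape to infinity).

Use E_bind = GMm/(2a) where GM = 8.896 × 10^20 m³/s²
a = 8.32 × 10^11 m
GM = 8.896 × 10^20 m³/s²
m = 466.8 kg
GMm = 8.896 × 10^20 × 466.8 = 4.15265 × 10^23 m³·kg/s²
2a = 1.664 × 10^12 m
E_bind = GMm/(2a) = 2.49558 × 10^11 J ≈ 249.6 GJ

Final answer: 249.6 GJ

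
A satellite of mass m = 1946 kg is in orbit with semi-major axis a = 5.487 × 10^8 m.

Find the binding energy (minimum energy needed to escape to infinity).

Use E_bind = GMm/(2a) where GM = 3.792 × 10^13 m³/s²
a = 5.487 × 10^8 m
GM = 3.792 × 10^13 m³/s²
m = 1946 kg
GMm = 3.792 × 10^13 × 1946 = 7.37923 × 10^16 m³·kg/s²
2a = 1.0974 × 10^9 m
E_bind = GMm/(2a) = 6.72429 × 10^7 J ≈ 67.24 MJ

Final answer: 67.24 MJ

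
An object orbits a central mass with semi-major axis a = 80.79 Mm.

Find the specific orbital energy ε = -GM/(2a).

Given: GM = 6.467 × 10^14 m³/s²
a = 80.79 Mm = 8.079 × 10^7 m
GM = 6.467 × 10^14 m³/s²
2a = 1.6158 × 10^8 m
ε = −GM/(2a) = -4.00235 × 10^6 J/kg ≈ -4.002 MJ/kg

Final answer: -4.002 MJ/kg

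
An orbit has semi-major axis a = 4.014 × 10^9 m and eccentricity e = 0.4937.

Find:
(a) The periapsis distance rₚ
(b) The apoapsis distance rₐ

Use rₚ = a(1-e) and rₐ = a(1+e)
a = 4.014 × 10^9 m
e = 0.4937:  1 − e = 0.5063,  1 + e = 1.4937
(a) rₚ = a(1 − e) = 4.014 × 10^9 m × 0.5063 = 2.03229 × 10^9 m ≈ 2.032 × 10^9 m
(b) rₐ = a(1 + e) = 4.014 × 10^9 m × 1.4937 = 5.99571 × 10^9 m ≈ 5.996 × 10^9 m

Final answer:
(a) rₚ = 2.032 × 10^9 m
(b) rₐ = 5.996 × 10^9 m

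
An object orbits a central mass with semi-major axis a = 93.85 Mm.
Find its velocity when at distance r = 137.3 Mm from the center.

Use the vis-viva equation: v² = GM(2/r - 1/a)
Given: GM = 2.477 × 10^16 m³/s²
a = 93.85 Mm = 9.385 × 10^7 m
r = 137.3 Mm = 1.373 × 10^8 m
GM = 2.477 × 10^16 m³/s²
2/r − 1/a = 1.45666 × 10^-8 − 1.06553 × 10^-8 = 3.91134 × 10^-9 m⁻¹
v² = GM (2/r − 1/a) = 9.68839 × 10^7 m²/s²
v = 9842.96 m/s ≈ 9.843 km/s

Final answer: 9.843 km/s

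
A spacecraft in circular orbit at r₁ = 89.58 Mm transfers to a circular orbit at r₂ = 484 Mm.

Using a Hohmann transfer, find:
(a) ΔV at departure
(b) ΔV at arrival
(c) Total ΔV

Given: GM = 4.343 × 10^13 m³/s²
r₁ = 89.58 Mm = 8.958 × 10^7 m
r₂ = 484 Mm = 4.84 × 10^8 m
GM = 4.343 × 10^13 m³/s²
Transfer ellipse: a_t = (r₁ + r₂)/2 = 2.8679 × 10^8 m
Circular speed at r₁: v₁ = √(GM/r₁) = 696.289 m/s
Transfer speed at r₁ (periapsis): v₁ₜ = √(GM(2/r₁ − 1/a_t)) = 904.545 m/s
(a) ΔV₁ = v₁ₜ − v₁ = 208.256 m/s ≈ 208.3 m/s
Circular speed at r₂: v₂ = √(GM/r₂) = 299.552 m/s
Transfer speed at r₂ (apoapsis): v₂ₜ = √(GM(2/r₂ − 1/a_t)) = 167.416 m/s
(b) ΔV₂ = v₂ − v₂ₜ = 132.136 m/s ≈ 132.1 m/s
(c) ΔV_total = ΔV₁ + ΔV₂ = 340.392 m/s ≈ 340.4 m/s

Final answer:
(a) ΔV₁ = 208.3 m/s
(b) ΔV₂ = 132.1 m/s
(c) ΔV_total = 340.4 m/s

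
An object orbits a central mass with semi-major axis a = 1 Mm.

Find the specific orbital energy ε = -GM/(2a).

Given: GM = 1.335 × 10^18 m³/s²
a = 1 Mm = 1 × 10^6 m
GM = 1.335 × 10^18 m³/s²
2a = 2 × 10^6 m
ε = −GM/(2a) = -6.675 × 10^11 J/kg ≈ -667.5 GJ/kg

Final answer: -667.5 GJ/kg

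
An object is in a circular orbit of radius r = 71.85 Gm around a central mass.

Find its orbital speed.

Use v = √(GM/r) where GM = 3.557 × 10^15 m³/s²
r = 71.85 Gm = 7.185 × 10^10 m
GM = 3.557 × 10^15 m³/s²
GM/r = (3.557 × 10^15) / (7.185 × 10^10) = 49505.9 m²/s²
v = √(GM/r) = 222.499 m/s ≈ 222.5 m/s

Final answer: 222.5 m/s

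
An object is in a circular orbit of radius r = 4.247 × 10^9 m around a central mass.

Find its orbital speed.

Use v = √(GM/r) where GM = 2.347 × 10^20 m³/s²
r = 4.247 × 10^9 m
GM = 2.347 × 10^20 m³/s²
GM/r = (2.347 × 10^20) / (4.247 × 10^9) = 5.52625 × 10^10 m²/s²
v = √(GM/r) = 235080 m/s ≈ 235.1 km/s

Final answer: 235.1 km/s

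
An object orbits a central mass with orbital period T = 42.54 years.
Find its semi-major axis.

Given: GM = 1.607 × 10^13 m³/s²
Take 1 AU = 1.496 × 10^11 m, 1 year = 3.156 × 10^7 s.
T = 42.54 years = 1.34256 × 10^9 s
GM = 1.607 × 10^13 m³/s²
Kepler's third law: a³ = GM T² / (4π²)
T² = 1.80247 × 10^18 s²
a³ = (1.607 × 10^13) × (1.80247 × 10^18) / (4π²) = 7.33711 × 10^29 m³
a = (a³)^(1/3) = 9.01935 × 10^9 m ≈ 0.06029 AU

Final answer: 0.06029 AU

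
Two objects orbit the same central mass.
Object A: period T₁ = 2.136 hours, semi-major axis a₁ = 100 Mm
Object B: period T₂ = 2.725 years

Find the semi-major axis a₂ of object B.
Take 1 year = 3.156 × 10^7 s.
T₁ = 2.136 hours = 7689.6 s
T₂ = 2.725 years = 8.6001 × 10^7 s
a₁ = 100 Mm = 1 × 10^8 m
Kepler's third law: (T₂/T₁)² = (a₂/a₁)³  ⇒  a₂ = a₁ (T₂/T₁)^(2/3)
T₂/T₁ = 11184.1
(T₂/T₁)^(2/3) = 500.111
a₂ = 1 × 10^8 m × 500.111 = 5.00111 × 10^10 m ≈ 50.01 Gm

Final answer: a₂ = 50.01 Gm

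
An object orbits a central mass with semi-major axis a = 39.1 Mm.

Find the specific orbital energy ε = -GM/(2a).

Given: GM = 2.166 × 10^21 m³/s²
a = 39.1 Mm = 3.91 × 10^7 m
GM = 2.166 × 10^21 m³/s²
2a = 7.82 × 10^7 m
ε = −GM/(2a) = -2.76982 × 10^13 J/kg ≈ -2.77 × 10^4 GJ/kg

Final answer: -2.77 × 10^4 GJ/kg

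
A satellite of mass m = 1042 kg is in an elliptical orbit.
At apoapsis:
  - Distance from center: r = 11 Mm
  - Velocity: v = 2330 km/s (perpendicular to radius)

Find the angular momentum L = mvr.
r = 11 Mm = 1.1 × 10^7 m
v = 2330 km/s = 2.33 × 10^6 m/s
vr = 2.33 × 10^6 × 1.1 × 10^7 = 2.563 × 10^13 m²/s
L = m × vr = 1042 × 2.563 × 10^13 = 2.67065 × 10^16 kg·m²/s ≈ 2.671 × 10^16 kg·m²/s

Final answer: L = 2.671 × 10^16 kg·m²/s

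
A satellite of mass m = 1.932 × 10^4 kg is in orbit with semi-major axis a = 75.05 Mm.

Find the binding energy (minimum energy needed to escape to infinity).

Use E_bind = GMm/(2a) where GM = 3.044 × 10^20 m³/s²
a = 75.05 Mm = 7.505 × 10^7 m
GM = 3.044 × 10^20 m³/s²
m = 1.932 × 10^4 kg
GMm = 3.044 × 10^20 × 19320 = 5.88101 × 10^24 m³·kg/s²
2a = 1.501 × 10^8 m
E_bind = GMm/(2a) = 3.91806 × 10^16 J ≈ 39.18 PJ

Final answer: 39.18 PJ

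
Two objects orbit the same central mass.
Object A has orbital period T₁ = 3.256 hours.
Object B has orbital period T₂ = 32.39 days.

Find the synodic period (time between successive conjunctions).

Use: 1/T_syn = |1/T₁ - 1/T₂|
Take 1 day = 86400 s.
T₁ = 3.256 hours = 11721.6 s
T₂ = 32.39 days = 2.7985 × 10^6 s
1/T₁ = 8.53126 × 10^-5 s⁻¹
1/T₂ = 3.57335 × 10^-7 s⁻¹
|1/T₁ − 1/T₂| = 8.49553 × 10^-5 s⁻¹
T_syn = 1 / |1/T₁ − 1/T₂| = 11770.9 s ≈ 3.27 hours

Final answer: T_syn = 3.27 hours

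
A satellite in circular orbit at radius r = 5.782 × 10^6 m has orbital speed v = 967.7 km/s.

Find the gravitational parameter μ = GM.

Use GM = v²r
r = 5.782 × 10^6 m
v = 967.7 km/s = 967700 m/s
v² = 9.36443 × 10^11 m²/s²
GM = v²r = 9.36443 × 10^11 × 5.782 × 10^6 = 5.41452 × 10^18 m³/s²
GM ≈ 5.415 × 10^18 m³/s²

Final answer: GM = 5.415 × 10^18 m³/s²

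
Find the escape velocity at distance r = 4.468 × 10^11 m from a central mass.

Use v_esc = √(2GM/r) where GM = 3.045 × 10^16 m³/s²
r = 4.468 × 10^11 m
GM = 3.045 × 10^16 m³/s²
2GM/r = 2 × (3.045 × 10^16) / (4.468 × 10^11) = 136303 m²/s²
v_esc = √(2GM/r) = 369.192 m/s ≈ 369.2 m/s

Final answer: 369.2 m/s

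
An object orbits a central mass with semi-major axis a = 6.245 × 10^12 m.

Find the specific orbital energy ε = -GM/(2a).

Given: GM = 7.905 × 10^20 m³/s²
a = 6.245 × 10^12 m
GM = 7.905 × 10^20 m³/s²
2a = 1.249 × 10^13 m
ε = −GM/(2a) = -6.32906 × 10^7 J/kg ≈ -63.29 MJ/kg

Final answer: -63.29 MJ/kg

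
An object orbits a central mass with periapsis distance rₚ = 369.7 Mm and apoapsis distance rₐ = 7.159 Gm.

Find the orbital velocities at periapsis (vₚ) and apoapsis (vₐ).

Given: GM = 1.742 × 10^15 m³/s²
rₚ = 369.7 Mm = 3.697 × 10^8 m
rₐ = 7.159 Gm = 7.159 × 10^9 m
GM = 1.742 × 10^15 m³/s²
a = (rₚ + rₐ)/2 = 3.76435 × 10^9 m
Vis-viva: v² = GM (2/r − 1/a)
vₚ² = 1.742 × 10^15 × (5.40979 × 10^-9 − 2.6565 × 10^-10) = 8.96109 × 10^6 m²/s²
vₚ = 2993.51 m/s ≈ 2.994 km/s
vₐ² = 1.742 × 10^15 × (2.79369 × 10^-10 − 2.6565 × 10^-10) = 23897.7 m²/s²
vₐ = 154.589 m/s ≈ 154.6 m/s

Final answer: vₚ = 2.994 km/s, vₐ = 154.6 m/s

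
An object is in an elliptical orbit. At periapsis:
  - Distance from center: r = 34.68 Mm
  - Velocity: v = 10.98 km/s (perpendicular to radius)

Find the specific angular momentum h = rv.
r = 34.68 Mm = 3.468 × 10^7 m
v = 10.98 km/s = 10980 m/s
h = rv = 3.468 × 10^7 × 10980 = 3.80786 × 10^11 m²/s ≈ 3.808 × 10^11 m²/s

Final answer: h = 3.808 × 10^11 m²/s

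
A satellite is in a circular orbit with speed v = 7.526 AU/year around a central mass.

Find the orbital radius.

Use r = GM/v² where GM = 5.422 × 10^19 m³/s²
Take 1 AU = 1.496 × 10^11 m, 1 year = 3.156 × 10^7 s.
v = 7.526 AU/year = 35674.6 m/s
GM = 5.422 × 10^19 m³/s²
v² = 1.27268 × 10^9 m²/s²
r = GM/v² = (5.422 × 10^19) / (1.27268 × 10^9) = 4.26032 × 10^10 m ≈ 0.2848 AU

Final answer: 0.2848 AU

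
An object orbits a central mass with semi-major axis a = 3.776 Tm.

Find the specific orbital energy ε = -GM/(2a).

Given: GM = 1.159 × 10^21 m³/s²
a = 3.776 Tm = 3.776 × 10^12 m
GM = 1.159 × 10^21 m³/s²
2a = 7.552 × 10^12 m
ε = −GM/(2a) = -1.53469 × 10^8 J/kg ≈ -153.5 MJ/kg

Final answer: -153.5 MJ/kg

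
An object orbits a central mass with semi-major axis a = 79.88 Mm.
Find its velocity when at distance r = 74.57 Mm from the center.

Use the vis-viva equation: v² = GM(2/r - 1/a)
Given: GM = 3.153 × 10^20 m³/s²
a = 79.88 Mm = 7.988 × 10^7 m
r = 74.57 Mm = 7.457 × 10^7 m
GM = 3.153 × 10^20 m³/s²
2/r − 1/a = 2.68204 × 10^-8 − 1.25188 × 10^-8 = 1.43017 × 10^-8 m⁻¹
v² = GM (2/r − 1/a) = 4.50931 × 10^12 m²/s²
v = 2.12351 × 10^6 m/s ≈ 2124 km/s

Final answer: 2124 km/s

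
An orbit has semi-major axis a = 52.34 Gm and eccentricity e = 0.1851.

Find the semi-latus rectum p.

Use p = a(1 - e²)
a = 52.34 Gm = 5.234 × 10^10 m
e = 0.1851,  e² = 0.034262,  1 − e² = 0.965738
p = a(1 − e²) = 5.234 × 10^10 m × 0.965738 = 5.05467 × 10^10 m ≈ 50.55 Gm

Final answer: p = 50.55 Gm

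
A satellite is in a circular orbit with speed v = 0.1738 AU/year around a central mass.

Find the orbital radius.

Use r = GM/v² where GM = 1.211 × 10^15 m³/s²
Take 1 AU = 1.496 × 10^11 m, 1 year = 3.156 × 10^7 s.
v = 0.1738 AU/year = 823.843 m/s
GM = 1.211 × 10^15 m³/s²
v² = 678717 m²/s²
r = GM/v² = (1.211 × 10^15) / 678717 = 1.78425 × 10^9 m ≈ 0.01193 AU

Final answer: 0.01193 AU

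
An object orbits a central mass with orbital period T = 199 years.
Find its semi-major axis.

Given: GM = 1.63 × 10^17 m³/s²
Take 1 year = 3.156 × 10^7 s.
T = 199 years = 6.28044 × 10^9 s
GM = 1.63 × 10^17 m³/s²
Kepler's third law: a³ = GM T² / (4π²)
T² = 3.94439 × 10^19 s²
a³ = (1.63 × 10^17) × (3.94439 × 10^19) / (4π²) = 1.62858 × 10^35 m³
a = (a³)^(1/3) = 5.46096 × 10^11 m ≈ 5.461 × 10^11 m

Final answer: 5.461 × 10^11 m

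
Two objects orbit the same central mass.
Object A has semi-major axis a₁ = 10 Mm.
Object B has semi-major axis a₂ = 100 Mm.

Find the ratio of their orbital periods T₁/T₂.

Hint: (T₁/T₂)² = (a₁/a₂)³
a₁ = 10 Mm = 1 × 10^7 m
a₂ = 100 Mm = 1 × 10^8 m
a₁/a₂ = 0.1
T₁/T₂ = (a₁/a₂)^(3/2) = (0.1)^1.5 = 0.0316228

Final answer: T₁/T₂ = 0.03162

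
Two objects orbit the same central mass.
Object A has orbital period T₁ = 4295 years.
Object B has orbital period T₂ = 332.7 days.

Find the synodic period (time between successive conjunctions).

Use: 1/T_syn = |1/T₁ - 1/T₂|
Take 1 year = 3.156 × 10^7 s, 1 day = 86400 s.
T₁ = 4295 years = 1.3555 × 10^11 s
T₂ = 332.7 days = 2.87453 × 10^7 s
1/T₁ = 7.37734 × 10^-12 s⁻¹
1/T₂ = 3.47883 × 10^-8 s⁻¹
|1/T₁ − 1/T₂| = 3.47809 × 10^-8 s⁻¹
T_syn = 1 / |1/T₁ − 1/T₂| = 2.87514 × 10^7 s ≈ 332.8 days

Final answer: T_syn = 332.8 days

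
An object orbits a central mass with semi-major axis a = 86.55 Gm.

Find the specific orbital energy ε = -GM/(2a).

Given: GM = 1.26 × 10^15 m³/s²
a = 86.55 Gm = 8.655 × 10^10 m
GM = 1.26 × 10^15 m³/s²
2a = 1.731 × 10^11 m
ε = −GM/(2a) = -7279.03 J/kg ≈ -7.279 kJ/kg

Final answer: -7.279 kJ/kg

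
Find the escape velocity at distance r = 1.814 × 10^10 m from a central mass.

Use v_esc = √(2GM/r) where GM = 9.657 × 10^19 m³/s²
r = 1.814 × 10^10 m
GM = 9.657 × 10^19 m³/s²
2GM/r = 2 × (9.657 × 10^19) / (1.814 × 10^10) = 1.06472 × 10^10 m²/s²
v_esc = √(2GM/r) = 103185 m/s ≈ 103.2 km/s

Final answer: 103.2 km/s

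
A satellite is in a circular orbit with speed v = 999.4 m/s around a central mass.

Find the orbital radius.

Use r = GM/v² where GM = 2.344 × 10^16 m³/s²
v = 999.4 m/s
GM = 2.344 × 10^16 m³/s²
v² = 998800 m²/s²
r = GM/v² = (2.344 × 10^16) / 998800 = 2.34682 × 10^10 m ≈ 2.347 × 10^10 m

Final answer: 2.347 × 10^10 m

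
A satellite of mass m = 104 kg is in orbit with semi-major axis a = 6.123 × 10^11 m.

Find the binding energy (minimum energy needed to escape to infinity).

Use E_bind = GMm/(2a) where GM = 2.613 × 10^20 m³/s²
a = 6.123 × 10^11 m
GM = 2.613 × 10^20 m³/s²
m = 104 kg
GMm = 2.613 × 10^20 × 104 = 2.71752 × 10^22 m³·kg/s²
2a = 1.2246 × 10^12 m
E_bind = GMm/(2a) = 2.21911 × 10^10 J ≈ 22.19 GJ

Final answer: 22.19 GJ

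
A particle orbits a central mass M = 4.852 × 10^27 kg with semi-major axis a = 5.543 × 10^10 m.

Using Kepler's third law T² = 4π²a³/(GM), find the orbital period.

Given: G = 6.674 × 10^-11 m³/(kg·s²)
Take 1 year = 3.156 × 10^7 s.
M = 4.852 × 10^27 kg
GM = G × M = 6.674 × 10^-11 × 4.852 × 10^27 = 3.23822 × 10^17 m³/s²
a = 5.543 × 10^10 m
a³ = 1.70308 × 10^32 m³
T = 2π √(a³/GM) = 2π √((1.70308 × 10^32) / (3.23822 × 10^17)) = 2π × 2.29332 × 10^7 s
T = 1.44093 × 10^8 s ≈ 4.566 years

Final answer: 4.566 years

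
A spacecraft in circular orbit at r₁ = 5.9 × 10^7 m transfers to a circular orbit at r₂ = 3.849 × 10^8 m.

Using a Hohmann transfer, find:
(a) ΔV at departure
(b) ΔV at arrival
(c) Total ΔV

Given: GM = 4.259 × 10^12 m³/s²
r₁ = 5.9 × 10^7 m
r₂ = 3.849 × 10^8 m
GM = 4.259 × 10^12 m³/s²
Transfer ellipse: a_t = (r₁ + r₂)/2 = 2.2195 × 10^8 m
Circular speed at r₁: v₁ = √(GM/r₁) = 268.675 m/s
Transfer speed at r₁ (periapsis): v₁ₜ = √(GM(2/r₁ − 1/a_t)) = 353.813 m/s
(a) ΔV₁ = v₁ₜ − v₁ = 85.138 m/s ≈ 85.14 m/s
Circular speed at r₂: v₂ = √(GM/r₂) = 105.191 m/s
Transfer speed at r₂ (apoapsis): v₂ₜ = √(GM(2/r₂ − 1/a_t)) = 54.2348 m/s
(b) ΔV₂ = v₂ − v₂ₜ = 50.9565 m/s ≈ 50.96 m/s
(c) ΔV_total = ΔV₁ + ΔV₂ = 136.094 m/s ≈ 136.1 m/s

Final answer:
(a) ΔV₁ = 85.14 m/s
(b) ΔV₂ = 50.96 m/s
(c) ΔV_total = 136.1 m/s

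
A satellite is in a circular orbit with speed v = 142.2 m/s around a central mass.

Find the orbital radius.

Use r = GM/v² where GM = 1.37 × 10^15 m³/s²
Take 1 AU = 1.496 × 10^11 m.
v = 142.2 m/s
GM = 1.37 × 10^15 m³/s²
v² = 20220.8 m²/s²
r = GM/v² = (1.37 × 10^15) / 20220.8 = 6.77519 × 10^10 m ≈ 0.4529 AU

Final answer: 0.4529 AU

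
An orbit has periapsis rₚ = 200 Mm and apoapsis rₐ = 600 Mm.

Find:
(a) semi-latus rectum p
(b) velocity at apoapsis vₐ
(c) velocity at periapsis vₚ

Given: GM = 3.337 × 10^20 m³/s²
rₚ = 200 Mm = 2 × 10^8 m
rₐ = 600 Mm = 6 × 10^8 m
GM = 3.337 × 10^20 m³/s²
a = (rₚ + rₐ)/2 = 4 × 10^8 m
e = (rₐ − rₚ)/(rₐ + rₚ) = (4 × 10^8) / (8 × 10^8) = 0.5
(a) 1 − e² = 0.75;  p = a(1 − e²) = 4 × 10^8 × 0.75 = 3 × 10^8 m ≈ 300 Mm
(b) vₐ² = GM (2/rₐ − 1/a) = 3.337 × 10^20 × (3.33333 × 10^-9 − 2.5 × 10^-9) = 2.78083 × 10^11 m²/s²;  vₐ = 527336 m/s ≈ 527.3 km/s
(c) vₚ² = GM (2/rₚ − 1/a) = 3.337 × 10^20 × (1 × 10^-8 − 2.5 × 10^-9) = 2.50275 × 10^12 m²/s²;  vₚ = 1.58201 × 10^6 m/s ≈ 1582 km/s

Final answer:
(a) semi-latus rectum p = 300 Mm
(b) velocity at apoapsis vₐ = 527.3 km/s
(c) velocity at periapsis vₚ = 1582 km/s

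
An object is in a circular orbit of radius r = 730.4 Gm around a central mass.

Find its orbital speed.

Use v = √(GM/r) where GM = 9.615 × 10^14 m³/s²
r = 730.4 Gm = 7.304 × 10^11 m
GM = 9.615 × 10^14 m³/s²
GM/r = (9.615 × 10^14) / (7.304 × 10^11) = 1316.4 m²/s²
v = √(GM/r) = 36.2823 m/s ≈ 36.28 m/s

Final answer: 36.28 m/s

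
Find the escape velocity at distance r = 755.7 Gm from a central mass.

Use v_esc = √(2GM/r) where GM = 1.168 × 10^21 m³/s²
r = 755.7 Gm = 7.557 × 10^11 m
GM = 1.168 × 10^21 m³/s²
2GM/r = 2 × (1.168 × 10^21) / (7.557 × 10^11) = 3.09117 × 10^9 m²/s²
v_esc = √(2GM/r) = 55598.3 m/s ≈ 55.6 km/s

Final answer: 55.6 km/s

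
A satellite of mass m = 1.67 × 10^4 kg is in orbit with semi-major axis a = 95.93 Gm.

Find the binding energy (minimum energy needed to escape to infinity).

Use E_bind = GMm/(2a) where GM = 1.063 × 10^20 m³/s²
a = 95.93 Gm = 9.593 × 10^10 m
GM = 1.063 × 10^20 m³/s²
m = 1.67 × 10^4 kg
GMm = 1.063 × 10^20 × 16700 = 1.77521 × 10^24 m³·kg/s²
2a = 1.9186 × 10^11 m
E_bind = GMm/(2a) = 9.25263 × 10^12 J ≈ 9.253 TJ

Final answer: 9.253 TJ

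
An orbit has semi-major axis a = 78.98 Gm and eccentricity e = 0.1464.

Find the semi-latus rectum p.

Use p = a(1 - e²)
a = 78.98 Gm = 7.898 × 10^10 m
e = 0.1464,  e² = 0.021433,  1 − e² = 0.978567
p = a(1 − e²) = 7.898 × 10^10 m × 0.978567 = 7.72872 × 10^10 m ≈ 77.29 Gm

Final answer: p = 77.29 Gm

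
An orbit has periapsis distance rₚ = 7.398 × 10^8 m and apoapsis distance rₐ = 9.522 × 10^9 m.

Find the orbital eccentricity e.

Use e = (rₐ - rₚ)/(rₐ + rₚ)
rₚ = 7.398 × 10^8 m
rₐ = 9.522 × 10^9 m
rₐ − rₚ = 8.7822 × 10^9 m
rₐ + rₚ = 1.02618 × 10^10 m
e = (rₐ − rₚ)/(rₐ + rₚ) = 0.855815

Final answer: e = 0.8558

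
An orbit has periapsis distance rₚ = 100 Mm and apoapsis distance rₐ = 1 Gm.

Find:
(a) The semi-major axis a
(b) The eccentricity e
rₚ = 100 Mm = 1 × 10^8 m
rₐ = 1 Gm = 1 × 10^9 m
(a) a = (rₚ + rₐ)/2 = 5.5 × 10^8 m ≈ 550 Mm
(b) e = (rₐ − rₚ)/(rₐ + rₚ) = (9 × 10^8) / (1.1 × 10^9) = 0.818182

Final answer:
(a) a = 550 Mm
(b) e = 0.8182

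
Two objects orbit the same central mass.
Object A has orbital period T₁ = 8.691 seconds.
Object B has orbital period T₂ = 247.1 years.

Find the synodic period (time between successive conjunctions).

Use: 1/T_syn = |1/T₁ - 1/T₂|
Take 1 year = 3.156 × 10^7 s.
T₁ = 8.691 seconds
T₂ = 247.1 years = 7.79848 × 10^9 s
1/T₁ = 0.115062 s⁻¹
1/T₂ = 1.2823 × 10^-10 s⁻¹
|1/T₁ − 1/T₂| = 0.115062 s⁻¹
T_syn = 1 / |1/T₁ − 1/T₂| = 8.691 s ≈ 8.691 seconds

Final answer: T_syn = 8.691 seconds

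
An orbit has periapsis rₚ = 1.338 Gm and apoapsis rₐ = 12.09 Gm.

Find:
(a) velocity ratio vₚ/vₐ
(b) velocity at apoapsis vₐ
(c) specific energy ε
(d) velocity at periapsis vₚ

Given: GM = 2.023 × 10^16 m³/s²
rₚ = 1.338 Gm = 1.338 × 10^9 m
rₐ = 12.09 Gm = 1.209 × 10^10 m
GM = 2.023 × 10^16 m³/s²
a = (rₚ + rₐ)/2 = 6.714 × 10^9 m
e = (rₐ − rₚ)/(rₐ + rₚ) = (1.0752 × 10^10) / (1.3428 × 10^10) = 0.800715
(a) vₚ/vₐ = rₐ/rₚ (angular momentum) = (1.209 × 10^10) / (1.338 × 10^9) = 9.03587 ≈ 9.036
(b) vₐ² = GM (2/rₐ − 1/a) = 2.023 × 10^16 × (1.65426 × 10^-10 − 1.48943 × 10^-10) = 333460 m²/s²;  vₐ = 577.46 m/s ≈ 577.5 m/s
(c) 2a = 1.3428 × 10^10 m;  ε = −GM/(2a) = -1.50655 × 10^6 J/kg ≈ -1.507 MJ/kg
(d) vₚ² = GM (2/rₚ − 1/a) = 2.023 × 10^16 × (1.49477 × 10^-9 − 1.48943 × 10^-10) = 2.72261 × 10^7 m²/s²;  vₚ = 5217.86 m/s ≈ 5.218 km/s

Final answer:
(a) velocity ratio vₚ/vₐ = 9.036
(b) velocity at apoapsis vₐ = 577.5 m/s
(c) specific energy ε = -1.507 MJ/kg
(d) velocity at periapsis vₚ = 5.218 km/s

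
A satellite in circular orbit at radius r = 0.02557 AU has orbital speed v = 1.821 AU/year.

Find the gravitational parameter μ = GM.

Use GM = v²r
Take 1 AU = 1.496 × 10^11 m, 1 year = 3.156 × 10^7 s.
r = 0.02557 AU = 3.82527 × 10^9 m
v = 1.821 AU/year = 8631.86 m/s
v² = 7.45091 × 10^7 m²/s²
GM = v²r = 7.45091 × 10^7 × 3.82527 × 10^9 = 2.85017 × 10^17 m³/s²
GM ≈ 2.85 × 10^17 m³/s²

Final answer: GM = 2.85 × 10^17 m³/s²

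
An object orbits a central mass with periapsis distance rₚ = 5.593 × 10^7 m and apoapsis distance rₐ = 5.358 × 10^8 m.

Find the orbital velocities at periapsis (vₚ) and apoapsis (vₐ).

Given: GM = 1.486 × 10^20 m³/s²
rₚ = 5.593 × 10^7 m
rₐ = 5.358 × 10^8 m
GM = 1.486 × 10^20 m³/s²
a = (rₚ + rₐ)/2 = 2.95865 × 10^8 m
Vis-viva: v² = GM (2/r − 1/a)
vₚ² = 1.486 × 10^20 × (3.5759 × 10^-8 − 3.37992 × 10^-9) = 4.81153 × 10^12 m²/s²
vₚ = 2.19352 × 10^6 m/s ≈ 2194 km/s
vₐ² = 1.486 × 10^20 × (3.73274 × 10^-9 − 3.37992 × 10^-9) = 5.24285 × 10^10 m²/s²
vₐ = 228973 m/s ≈ 229 km/s

Final answer: vₚ = 2194 km/s, vₐ = 229 km/s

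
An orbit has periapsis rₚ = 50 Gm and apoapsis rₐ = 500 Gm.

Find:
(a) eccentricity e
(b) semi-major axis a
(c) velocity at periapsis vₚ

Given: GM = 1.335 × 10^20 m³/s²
rₚ = 50 Gm = 5 × 10^10 m
rₐ = 500 Gm = 5 × 10^11 m
GM = 1.335 × 10^20 m³/s²
a = (rₚ + rₐ)/2 = 2.75 × 10^11 m
e = (rₐ − rₚ)/(rₐ + rₚ) = (4.5 × 10^11) / (5.5 × 10^11) = 0.818182
(a) e = 0.818182 ≈ 0.8182
(b) a = 2.75 × 10^11 m ≈ 275 Gm
(c) vₚ² = GM (2/rₚ − 1/a) = 1.335 × 10^20 × (4 × 10^-11 − 3.63636 × 10^-12) = 4.85455 × 10^9 m²/s²;  vₚ = 69674.6 m/s ≈ 69.67 km/s

Final answer:
(a) eccentricity e = 0.8182
(b) semi-major axis a = 275 Gm
(c) velocity at periapsis vₚ = 69.67 km/s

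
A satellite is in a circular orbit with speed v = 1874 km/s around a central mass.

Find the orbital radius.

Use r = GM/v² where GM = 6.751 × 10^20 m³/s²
v = 1874 km/s = 1.874 × 10^6 m/s
GM = 6.751 × 10^20 m³/s²
v² = 3.51188 × 10^12 m²/s²
r = GM/v² = (6.751 × 10^20) / (3.51188 × 10^12) = 1.92233 × 10^8 m ≈ 192.2 Mm

Final answer: 192.2 Mm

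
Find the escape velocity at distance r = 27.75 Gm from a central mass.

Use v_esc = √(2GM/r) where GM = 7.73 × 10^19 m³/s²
r = 27.75 Gm = 2.775 × 10^10 m
GM = 7.73 × 10^19 m³/s²
2GM/r = 2 × (7.73 × 10^19) / (2.775 × 10^10) = 5.57117 × 10^9 m²/s²
v_esc = √(2GM/r) = 74640.3 m/s ≈ 74.64 km/s

Final answer: 74.64 km/s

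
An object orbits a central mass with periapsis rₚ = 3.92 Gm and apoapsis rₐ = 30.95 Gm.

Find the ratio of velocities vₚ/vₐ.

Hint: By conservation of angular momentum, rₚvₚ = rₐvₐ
rₚ = 3.92 Gm = 3.92 × 10^9 m
rₐ = 30.95 Gm = 3.095 × 10^10 m
rₚvₚ = rₐvₐ  ⇒  vₚ/vₐ = rₐ/rₚ
vₚ/vₐ = (3.095 × 10^10) / (3.92 × 10^9) = 7.89541

Final answer: vₚ/vₐ = 7.895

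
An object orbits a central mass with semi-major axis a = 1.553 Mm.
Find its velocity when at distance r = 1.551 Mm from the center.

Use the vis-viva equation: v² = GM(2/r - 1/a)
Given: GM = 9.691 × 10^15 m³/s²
a = 1.553 Mm = 1.553 × 10^6 m
r = 1.551 Mm = 1.551 × 10^6 m
GM = 9.691 × 10^15 m³/s²
2/r − 1/a = 1.28949 × 10^-6 − 6.43915 × 10^-7 = 6.45576 × 10^-7 m⁻¹
v² = GM (2/r − 1/a) = 6.25627 × 10^9 m²/s²
v = 79096.6 m/s ≈ 79.1 km/s

Final answer: 79.1 km/s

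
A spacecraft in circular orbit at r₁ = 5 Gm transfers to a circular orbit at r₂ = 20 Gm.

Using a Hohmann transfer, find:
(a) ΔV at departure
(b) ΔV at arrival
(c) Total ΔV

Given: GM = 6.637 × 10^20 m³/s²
r₁ = 5 Gm = 5 × 10^9 m
r₂ = 20 Gm = 2 × 10^10 m
GM = 6.637 × 10^20 m³/s²
Transfer ellipse: a_t = (r₁ + r₂)/2 = 1.25 × 10^10 m
Circular speed at r₁: v₁ = √(GM/r₁) = 364335 m/s
Transfer speed at r₁ (periapsis): v₁ₜ = √(GM(2/r₁ − 1/a_t)) = 460851 m/s
(a) ΔV₁ = v₁ₜ − v₁ = 96516.4 m/s ≈ 96.52 km/s
Circular speed at r₂: v₂ = √(GM/r₂) = 182168 m/s
Transfer speed at r₂ (apoapsis): v₂ₜ = √(GM(2/r₂ − 1/a_t)) = 115213 m/s
(b) ΔV₂ = v₂ − v₂ₜ = 66954.7 m/s ≈ 66.95 km/s
(c) ΔV_total = ΔV₁ + ΔV₂ = 163471 m/s ≈ 163.5 km/s

Final answer:
(a) ΔV₁ = 96.52 km/s
(b) ΔV₂ = 66.95 km/s
(c) ΔV_total = 163.5 km/s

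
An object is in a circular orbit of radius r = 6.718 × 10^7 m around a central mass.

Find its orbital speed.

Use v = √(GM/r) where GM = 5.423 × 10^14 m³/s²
r = 6.718 × 10^7 m
GM = 5.423 × 10^14 m³/s²
GM/r = (5.423 × 10^14) / (6.718 × 10^7) = 8.07234 × 10^6 m²/s²
v = √(GM/r) = 2841.19 m/s ≈ 2.841 km/s

Final answer: 2.841 km/s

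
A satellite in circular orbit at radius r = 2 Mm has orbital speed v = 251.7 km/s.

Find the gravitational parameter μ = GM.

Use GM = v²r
r = 2 Mm = 2 × 10^6 m
v = 251.7 km/s = 251700 m/s
v² = 6.33529 × 10^10 m²/s²
GM = v²r = 6.33529 × 10^10 × 2 × 10^6 = 1.26706 × 10^17 m³/s²
GM ≈ 1.267 × 10^17 m³/s²

Final answer: GM = 1.267 × 10^17 m³/s²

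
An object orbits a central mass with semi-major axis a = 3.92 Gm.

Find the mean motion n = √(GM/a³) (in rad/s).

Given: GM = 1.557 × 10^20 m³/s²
a = 3.92 Gm = 3.92 × 10^9 m
GM = 1.557 × 10^20 m³/s²
a³ = 6.02363 × 10^28 m³
GM/a³ = (1.557 × 10^20) / (6.02363 × 10^28) = 2.58482 × 10^-9 s⁻²
n = √(GM/a³) = 5.08411 × 10^-5 rad/s ≈ 5.084 × 10^-5 rad/s

Final answer: n = 5.084 × 10^-5 rad/s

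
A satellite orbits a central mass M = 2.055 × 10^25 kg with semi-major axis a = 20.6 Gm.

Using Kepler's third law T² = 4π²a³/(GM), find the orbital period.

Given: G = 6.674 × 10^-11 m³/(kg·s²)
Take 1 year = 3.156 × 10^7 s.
M = 2.055 × 10^25 kg
GM = G × M = 6.674 × 10^-11 × 2.055 × 10^25 = 1.37151 × 10^15 m³/s²
a = 20.6 Gm = 2.06 × 10^10 m
a³ = 8.74182 × 10^30 m³
T = 2π √(a³/GM) = 2π √((8.74182 × 10^30) / (1.37151 × 10^15)) = 2π × 7.98366 × 10^7 s
T = 5.01628 × 10^8 s ≈ 15.89 years

Final answer: 15.89 years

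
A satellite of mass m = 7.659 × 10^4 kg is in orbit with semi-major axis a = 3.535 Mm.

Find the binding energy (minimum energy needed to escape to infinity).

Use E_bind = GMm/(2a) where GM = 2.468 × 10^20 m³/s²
a = 3.535 Mm = 3.535 × 10^6 m
GM = 2.468 × 10^20 m³/s²
m = 7.659 × 10^4 kg
GMm = 2.468 × 10^20 × 76590 = 1.89024 × 10^25 m³·kg/s²
2a = 7.07 × 10^6 m
E_bind = GMm/(2a) = 2.67361 × 10^18 J ≈ 2.674 EJ

Final answer: 2.674 EJ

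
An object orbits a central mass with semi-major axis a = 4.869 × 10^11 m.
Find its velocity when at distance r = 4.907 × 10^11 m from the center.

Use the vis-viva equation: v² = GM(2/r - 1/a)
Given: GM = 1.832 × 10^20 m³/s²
a = 4.869 × 10^11 m
r = 4.907 × 10^11 m
GM = 1.832 × 10^20 m³/s²
2/r − 1/a = 4.07581 × 10^-12 − 2.05381 × 10^-12 = 2.022 × 10^-12 m⁻¹
v² = GM (2/r − 1/a) = 3.7043 × 10^8 m²/s²
v = 19246.6 m/s ≈ 19.25 km/s

Final answer: 19.25 km/s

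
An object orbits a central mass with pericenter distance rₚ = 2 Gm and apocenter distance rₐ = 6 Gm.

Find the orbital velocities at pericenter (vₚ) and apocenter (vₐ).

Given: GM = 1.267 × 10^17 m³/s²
rₚ = 2 Gm = 2 × 10^9 m
rₐ = 6 Gm = 6 × 10^9 m
GM = 1.267 × 10^17 m³/s²
a = (rₚ + rₐ)/2 = 4 × 10^9 m
Vis-viva: v² = GM (2/r − 1/a)
vₚ² = 1.267 × 10^17 × (1 × 10^-9 − 2.5 × 10^-10) = 9.5025 × 10^7 m²/s²
vₚ = 9748.08 m/s ≈ 9.748 km/s
vₐ² = 1.267 × 10^17 × (3.33333 × 10^-10 − 2.5 × 10^-10) = 1.05583 × 10^7 m²/s²
vₐ = 3249.36 m/s ≈ 3.249 km/s

Final answer: vₚ = 9.748 km/s, vₐ = 3.249 km/s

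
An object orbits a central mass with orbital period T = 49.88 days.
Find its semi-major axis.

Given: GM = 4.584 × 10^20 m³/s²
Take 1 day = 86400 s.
T = 49.88 days = 4.30963 × 10^6 s
GM = 4.584 × 10^20 m³/s²
Kepler's third law: a³ = GM T² / (4π²)
T² = 1.85729 × 10^13 s²
a³ = (4.584 × 10^20) × (1.85729 × 10^13) / (4π²) = 2.15658 × 10^32 m³
a = (a³)^(1/3) = 5.99683 × 10^10 m ≈ 5.997 × 10^10 m

Final answer: 5.997 × 10^10 m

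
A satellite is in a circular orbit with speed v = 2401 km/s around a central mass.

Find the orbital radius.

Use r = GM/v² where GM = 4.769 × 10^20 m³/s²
v = 2401 km/s = 2.401 × 10^6 m/s
GM = 4.769 × 10^20 m³/s²
v² = 5.7648 × 10^12 m²/s²
r = GM/v² = (4.769 × 10^20) / (5.7648 × 10^12) = 8.27262 × 10^7 m ≈ 8.273 × 10^7 m

Final answer: 8.273 × 10^7 m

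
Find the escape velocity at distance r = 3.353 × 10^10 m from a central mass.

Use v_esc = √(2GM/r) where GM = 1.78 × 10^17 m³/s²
r = 3.353 × 10^10 m
GM = 1.78 × 10^17 m³/s²
2GM/r = 2 × (1.78 × 10^17) / (3.353 × 10^10) = 1.06174 × 10^7 m²/s²
v_esc = √(2GM/r) = 3258.43 m/s ≈ 3.258 km/s

Final answer: 3.258 km/s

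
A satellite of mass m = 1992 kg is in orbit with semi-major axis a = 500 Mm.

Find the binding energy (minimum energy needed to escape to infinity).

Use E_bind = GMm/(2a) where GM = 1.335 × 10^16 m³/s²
a = 500 Mm = 5 × 10^8 m
GM = 1.335 × 10^16 m³/s²
m = 1992 kg
GMm = 1.335 × 10^16 × 1992 = 2.65932 × 10^19 m³·kg/s²
2a = 1 × 10^9 m
E_bind = GMm/(2a) = 2.65932 × 10^10 J ≈ 26.59 GJ

Final answer: 26.59 GJ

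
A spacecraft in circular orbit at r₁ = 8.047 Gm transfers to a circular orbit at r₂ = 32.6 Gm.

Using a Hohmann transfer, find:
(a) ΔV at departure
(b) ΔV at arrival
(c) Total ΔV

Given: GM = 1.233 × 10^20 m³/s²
r₁ = 8.047 Gm = 8.047 × 10^9 m
r₂ = 32.6 Gm = 3.26 × 10^10 m
GM = 1.233 × 10^20 m³/s²
Transfer ellipse: a_t = (r₁ + r₂)/2 = 2.03235 × 10^10 m
Circular speed at r₁: v₁ = √(GM/r₁) = 123784 m/s
Transfer speed at r₁ (periapsis): v₁ₜ = √(GM(2/r₁ − 1/a_t)) = 156774 m/s
(a) ΔV₁ = v₁ₜ − v₁ = 32990 m/s ≈ 32.99 km/s
Circular speed at r₂: v₂ = √(GM/r₂) = 61499.7 m/s
Transfer speed at r₂ (apoapsis): v₂ₜ = √(GM(2/r₂ − 1/a_t)) = 38698.2 m/s
(b) ΔV₂ = v₂ − v₂ₜ = 22801.5 m/s ≈ 22.8 km/s
(c) ΔV_total = ΔV₁ + ΔV₂ = 55791.5 m/s ≈ 55.79 km/s

Final answer:
(a) ΔV₁ = 32.99 km/s
(b) ΔV₂ = 22.8 km/s
(c) ΔV_total = 55.79 km/s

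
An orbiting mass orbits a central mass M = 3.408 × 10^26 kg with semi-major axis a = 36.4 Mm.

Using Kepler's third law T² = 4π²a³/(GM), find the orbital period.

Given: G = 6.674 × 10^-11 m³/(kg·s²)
M = 3.408 × 10^26 kg
GM = G × M = 6.674 × 10^-11 × 3.408 × 10^26 = 2.2745 × 10^16 m³/s²
a = 36.4 Mm = 3.64 × 10^7 m
a³ = 4.82285 × 10^22 m³
T = 2π √(a³/GM) = 2π √((4.82285 × 10^22) / (2.2745 × 10^16)) = 2π × 1456.16 s
T = 9149.32 s ≈ 2.541 hours

Final answer: 2.541 hours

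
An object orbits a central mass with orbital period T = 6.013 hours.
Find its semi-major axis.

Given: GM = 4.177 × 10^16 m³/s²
T = 6.013 hours = 21646.8 s
GM = 4.177 × 10^16 m³/s²
Kepler's third law: a³ = GM T² / (4π²)
T² = 4.68584 × 10^8 s²
a³ = (4.177 × 10^16) × (4.68584 × 10^8) / (4π²) = 4.95784 × 10^23 m³
a = (a³)^(1/3) = 7.91463 × 10^7 m ≈ 79.15 Mm

Final answer: 79.15 Mm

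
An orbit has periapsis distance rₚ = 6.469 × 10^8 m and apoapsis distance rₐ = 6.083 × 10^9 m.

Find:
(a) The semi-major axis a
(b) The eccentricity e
rₚ = 6.469 × 10^8 m
rₐ = 6.083 × 10^9 m
(a) a = (rₚ + rₐ)/2 = 3.36495 × 10^9 m ≈ 3.365 × 10^9 m
(b) e = (rₐ − rₚ)/(rₐ + rₚ) = (5.4361 × 10^9) / (6.7299 × 10^9) = 0.807753

Final answer:
(a) a = 3.365 × 10^9 m
(b) e = 0.8078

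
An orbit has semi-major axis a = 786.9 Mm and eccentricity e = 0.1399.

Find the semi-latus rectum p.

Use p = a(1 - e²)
a = 786.9 Mm = 7.869 × 10^8 m
e = 0.1399,  e² = 0.019572,  1 − e² = 0.980428
p = a(1 − e²) = 7.869 × 10^8 m × 0.980428 = 7.71499 × 10^8 m ≈ 771.5 Mm

Final answer: p = 771.5 Mm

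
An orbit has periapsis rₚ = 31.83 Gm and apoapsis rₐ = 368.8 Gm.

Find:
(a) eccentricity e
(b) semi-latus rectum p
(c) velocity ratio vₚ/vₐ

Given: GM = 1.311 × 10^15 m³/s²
rₚ = 31.83 Gm = 3.183 × 10^10 m
rₐ = 368.8 Gm = 3.688 × 10^11 m
GM = 1.311 × 10^15 m³/s²
a = (rₚ + rₐ)/2 = 2.00315 × 10^11 m
e = (rₐ − rₚ)/(rₐ + rₚ) = (3.3697 × 10^11) / (4.0063 × 10^11) = 0.8411
(a) e = 0.8411 ≈ 0.8411
(b) 1 − e² = 0.29255;  p = a(1 − e²) = 2.00315 × 10^11 × 0.29255 = 5.86022 × 10^10 m ≈ 58.6 Gm
(c) vₚ/vₐ = rₐ/rₚ (angular momentum) = (3.688 × 10^11) / (3.183 × 10^10) = 11.5866 ≈ 11.59

Final answer:
(a) eccentricity e = 0.8411
(b) semi-latus rectum p = 58.6 Gm
(c) velocity ratio vₚ/vₐ = 11.59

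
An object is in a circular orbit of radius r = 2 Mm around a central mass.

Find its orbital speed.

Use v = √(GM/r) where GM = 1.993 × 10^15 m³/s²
r = 2 Mm = 2 × 10^6 m
GM = 1.993 × 10^15 m³/s²
GM/r = (1.993 × 10^15) / (2 × 10^6) = 9.965 × 10^8 m²/s²
v = √(GM/r) = 31567.4 m/s ≈ 31.57 km/s

Final answer: 31.57 km/s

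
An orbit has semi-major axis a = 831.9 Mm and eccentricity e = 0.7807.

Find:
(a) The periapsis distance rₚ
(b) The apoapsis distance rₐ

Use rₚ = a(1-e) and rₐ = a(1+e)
a = 831.9 Mm = 8.319 × 10^8 m
e = 0.7807:  1 − e = 0.2193,  1 + e = 1.7807
(a) rₚ = a(1 − e) = 8.319 × 10^8 m × 0.2193 = 1.82436 × 10^8 m ≈ 182.4 Mm
(b) rₐ = a(1 + e) = 8.319 × 10^8 m × 1.7807 = 1.48136 × 10^9 m ≈ 1.481 Gm

Final answer:
(a) rₚ = 182.4 Mm
(b) rₐ = 1.481 Gm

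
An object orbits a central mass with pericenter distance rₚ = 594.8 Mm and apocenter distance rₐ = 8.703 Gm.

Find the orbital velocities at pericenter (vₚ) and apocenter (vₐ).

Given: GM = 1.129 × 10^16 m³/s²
rₚ = 594.8 Mm = 5.948 × 10^8 m
rₐ = 8.703 Gm = 8.703 × 10^9 m
GM = 1.129 × 10^16 m³/s²
a = (rₚ + rₐ)/2 = 4.6489 × 10^9 m
Vis-viva: v² = GM (2/r − 1/a)
vₚ² = 1.129 × 10^16 × (3.36247 × 10^-9 − 2.15105 × 10^-10) = 3.55338 × 10^7 m²/s²
vₚ = 5961.02 m/s ≈ 5.961 km/s
vₐ² = 1.129 × 10^16 × (2.29806 × 10^-10 − 2.15105 × 10^-10) = 165976 m²/s²
vₐ = 407.402 m/s ≈ 407.4 m/s

Final answer: vₚ = 5.961 km/s, vₐ = 407.4 m/s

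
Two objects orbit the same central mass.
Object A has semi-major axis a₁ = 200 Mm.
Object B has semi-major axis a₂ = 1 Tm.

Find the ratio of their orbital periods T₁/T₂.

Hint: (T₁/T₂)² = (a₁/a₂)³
a₁ = 200 Mm = 2 × 10^8 m
a₂ = 1 Tm = 1 × 10^12 m
a₁/a₂ = 0.0002
T₁/T₂ = (a₁/a₂)^(3/2) = (0.0002)^1.5 = 2.82843 × 10^-6

Final answer: T₁/T₂ = 2.828 × 10^-6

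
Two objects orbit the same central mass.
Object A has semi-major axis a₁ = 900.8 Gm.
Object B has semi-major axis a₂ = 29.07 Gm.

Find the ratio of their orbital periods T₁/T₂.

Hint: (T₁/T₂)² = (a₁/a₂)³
a₁ = 900.8 Gm = 9.008 × 10^11 m
a₂ = 29.07 Gm = 2.907 × 10^10 m
a₁/a₂ = 30.9873
T₁/T₂ = (a₁/a₂)^(3/2) = (30.9873)^1.5 = 172.494

Final answer: T₁/T₂ = 172.5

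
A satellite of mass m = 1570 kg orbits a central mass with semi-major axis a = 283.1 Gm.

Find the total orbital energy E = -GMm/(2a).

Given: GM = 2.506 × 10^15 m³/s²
a = 283.1 Gm = 2.831 × 10^11 m
GM = 2.506 × 10^15 m³/s²
2a = 5.662 × 10^11 m
GMm = 2.506 × 10^15 × 1570 = 3.93442 × 10^18 m³·kg/s²
E = −GMm/(2a) = -6.94882 × 10^6 J ≈ -6.949 MJ

Final answer: -6.949 MJ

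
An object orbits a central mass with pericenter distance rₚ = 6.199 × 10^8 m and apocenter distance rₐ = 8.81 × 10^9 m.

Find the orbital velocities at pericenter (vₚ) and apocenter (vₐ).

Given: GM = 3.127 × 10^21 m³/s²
rₚ = 6.199 × 10^8 m
rₐ = 8.81 × 10^9 m
GM = 3.127 × 10^21 m³/s²
a = (rₚ + rₐ)/2 = 4.71495 × 10^9 m
Vis-viva: v² = GM (2/r − 1/a)
vₚ² = 3.127 × 10^21 × (3.22633 × 10^-9 − 2.12091 × 10^-10) = 9.42551 × 10^12 m²/s²
vₚ = 3.0701 × 10^6 m/s ≈ 3070 km/s
vₐ² = 3.127 × 10^21 × (2.27015 × 10^-10 − 2.12091 × 10^-10) = 4.66656 × 10^10 m²/s²
vₐ = 216022 m/s ≈ 216 km/s

Final answer: vₚ = 3070 km/s, vₐ = 216 km/s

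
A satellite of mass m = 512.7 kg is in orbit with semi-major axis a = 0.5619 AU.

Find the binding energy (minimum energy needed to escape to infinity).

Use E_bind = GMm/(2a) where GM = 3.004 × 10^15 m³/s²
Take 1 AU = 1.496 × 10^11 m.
a = 0.5619 AU = 8.40602 × 10^10 m
GM = 3.004 × 10^15 m³/s²
m = 512.7 kg
GMm = 3.004 × 10^15 × 512.7 = 1.54015 × 10^18 m³·kg/s²
2a = 1.6812 × 10^11 m
E_bind = GMm/(2a) = 9.16099 × 10^6 J ≈ 9.161 MJ

Final answer: 9.161 MJ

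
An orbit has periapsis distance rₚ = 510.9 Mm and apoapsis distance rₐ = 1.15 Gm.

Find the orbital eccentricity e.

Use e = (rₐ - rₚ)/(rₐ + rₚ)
rₚ = 510.9 Mm = 5.109 × 10^8 m
rₐ = 1.15 Gm = 1.15 × 10^9 m
rₐ − rₚ = 6.391 × 10^8 m
rₐ + rₚ = 1.6609 × 10^9 m
e = (rₐ − rₚ)/(rₐ + rₚ) = 0.384791

Final answer: e = 0.3848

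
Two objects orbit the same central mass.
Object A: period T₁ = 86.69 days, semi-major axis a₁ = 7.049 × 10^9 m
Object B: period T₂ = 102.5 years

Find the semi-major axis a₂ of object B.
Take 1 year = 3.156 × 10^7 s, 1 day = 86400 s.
T₁ = 86.69 days = 7.49002 × 10^6 s
T₂ = 102.5 years = 3.2349 × 10^9 s
a₁ = 7.049 × 10^9 m
Kepler's third law: (T₂/T₁)² = (a₂/a₁)³  ⇒  a₂ = a₁ (T₂/T₁)^(2/3)
T₂/T₁ = 431.895
(T₂/T₁)^(2/3) = 57.1372
a₂ = 7.049 × 10^9 m × 57.1372 = 4.0276 × 10^11 m ≈ 4.028 × 10^11 m

Final answer: a₂ = 4.028 × 10^11 m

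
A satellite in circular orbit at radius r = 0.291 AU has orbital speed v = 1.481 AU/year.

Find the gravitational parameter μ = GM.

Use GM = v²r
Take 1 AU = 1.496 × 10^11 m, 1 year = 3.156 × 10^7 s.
r = 0.291 AU = 4.35336 × 10^10 m
v = 1.481 AU/year = 7020.2 m/s
v² = 4.92832 × 10^7 m²/s²
GM = v²r = 4.92832 × 10^7 × 4.35336 × 10^10 = 2.14548 × 10^18 m³/s²
GM ≈ 2.145 × 10^18 m³/s²

Final answer: GM = 2.145 × 10^18 m³/s²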